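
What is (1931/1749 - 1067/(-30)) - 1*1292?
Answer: -21955709/17490 ≈ -1255.3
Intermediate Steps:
(1931/1749 - 1067/(-30)) - 1*1292 = (1931*(1/1749) - 1067*(-1/30)) - 1292 = (1931/1749 + 1067/30) - 1292 = 641371/17490 - 1292 = -21955709/17490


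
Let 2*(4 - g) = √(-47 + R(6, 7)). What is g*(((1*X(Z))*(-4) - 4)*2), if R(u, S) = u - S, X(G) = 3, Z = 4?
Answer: -128 + 64*I*√3 ≈ -128.0 + 110.85*I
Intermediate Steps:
g = 4 - 2*I*√3 (g = 4 - √(-47 + (6 - 1*7))/2 = 4 - √(-47 + (6 - 7))/2 = 4 - √(-47 - 1)/2 = 4 - 2*I*√3 ≈ 4.0 - 3.4641*I)
g*(((1*X(Z))*(-4) - 4)*2) = (4 - 2*I*√3)*(((1*3)*(-4) - 4)*2) = (4 - 2*I*√3)*((3*(-4) - 4)*2) = (4 - 2*I*√3)*((-12 - 4)*2) = (4 - 2*I*√3)*(-16*2) = (4 - 2*I*√3)*(-32) = -128 + 64*I*√3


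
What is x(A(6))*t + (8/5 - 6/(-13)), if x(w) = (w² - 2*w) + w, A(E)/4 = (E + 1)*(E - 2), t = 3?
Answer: 2424374/65 ≈ 37298.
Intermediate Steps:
A(E) = 4*(1 + E)*(-2 + E) (A(E) = 4*((E + 1)*(E - 2)) = 4*((1 + E)*(-2 + E)) = 4*(1 + E)*(-2 + E))
x(w) = w² - w
x(A(6))*t + (8/5 - 6/(-13)) = ((-8 - 4*6 + 4*6²)*(-1 + (-8 - 4*6 + 4*6²)))*3 + (8/5 - 6/(-13)) = ((-8 - 24 + 4*36)*(-1 + (-8 - 24 + 4*36)))*3 + (8*(⅕) - 6*(-1/13)) = ((-8 - 24 + 144)*(-1 + (-8 - 24 + 144)))*3 + (8/5 + 6/13) = (112*(-1 + 112))*3 + 134/65 = (112*111)*3 + 134/65 = 12432*3 + 134/65 = 37296 + 134/65 = 2424374/65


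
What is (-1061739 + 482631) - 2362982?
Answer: -2942090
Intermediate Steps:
(-1061739 + 482631) - 2362982 = -579108 - 2362982 = -2942090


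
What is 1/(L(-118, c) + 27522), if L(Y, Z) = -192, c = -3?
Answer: 1/27330 ≈ 3.6590e-5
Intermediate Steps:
1/(L(-118, c) + 27522) = 1/(-192 + 27522) = 1/27330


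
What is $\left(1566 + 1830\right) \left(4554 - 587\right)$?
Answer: $13471932$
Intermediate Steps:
$\left(1566 + 1830\right) \left(4554 - 587\right) = 3396 \cdot 3967 = 13471932$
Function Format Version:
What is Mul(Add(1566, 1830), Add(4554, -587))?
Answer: 13471932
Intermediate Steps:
Mul(Add(1566, 1830), Add(4554, -587)) = Mul(3396, 3967) = 13471932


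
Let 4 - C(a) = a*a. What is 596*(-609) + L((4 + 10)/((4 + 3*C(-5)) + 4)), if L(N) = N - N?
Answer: -362964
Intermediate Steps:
C(a) = 4 - a**2 (C(a) = 4 - a*a = 4 - a**2)
L(N) = 0
596*(-609) + L((4 + 10)/((4 + 3*C(-5)) + 4)) = 596*(-609) + 0 = -362964 + 0 = -362964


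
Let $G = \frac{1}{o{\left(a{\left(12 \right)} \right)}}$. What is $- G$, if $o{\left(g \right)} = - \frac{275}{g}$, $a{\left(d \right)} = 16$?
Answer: $\frac{16}{275} \approx 0.058182$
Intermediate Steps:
$G = - \frac{16}{275}$ ($G = \frac{1}{\left(-275\right) \frac{1}{16}} = \frac{1}{- \frac{275}{16}} = - \frac{16}{275} \approx -0.058182$)
$- G = \left(-1\right) \left(- \frac{16}{275}\right) = \frac{16}{275}$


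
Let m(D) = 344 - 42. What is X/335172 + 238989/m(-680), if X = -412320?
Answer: 6664825039/8435162 ≈ 790.12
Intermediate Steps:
m(D) = 302
X/335172 + 238989/m(-680) = -412320/335172 + 238989/302 = -412320*1/335172 + 238989*(1/302) = -34360/27931 + 238989/302 = 6664825039/8435162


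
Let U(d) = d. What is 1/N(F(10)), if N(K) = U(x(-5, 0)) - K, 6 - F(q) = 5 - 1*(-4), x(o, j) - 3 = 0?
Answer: ⅙ ≈ 0.16667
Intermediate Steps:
x(o, j) = 3 (x(o, j) = 3 + 0 = 3)
F(q) = -3 (F(q) = 6 - (5 - 1*(-4)) = 6 - (5 + 4) = 6 - 1*9 = 6 - 9 = -3)
N(K) = 3 - K
1/N(F(10)) = 1/(3 - 1*(-3)) = 1/(3 + 3) = 1/6 = ⅙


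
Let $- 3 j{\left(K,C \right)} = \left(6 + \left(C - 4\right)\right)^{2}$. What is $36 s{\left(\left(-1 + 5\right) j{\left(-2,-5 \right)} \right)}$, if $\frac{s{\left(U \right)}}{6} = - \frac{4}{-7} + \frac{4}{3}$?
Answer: $\frac{2880}{7} \approx 411.43$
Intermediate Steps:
$j{\left(K,C \right)} = - \frac{\left(2 + C\right)^{2}}{3}$ ($j{\left(K,C \right)} = - \frac{\left(6 + \left(C - 4\right)\right)^{2}}{3} = - \frac{\left(6 + \left(-4 + C\right)\right)^{2}}{3} = - \frac{\left(2 + C\right)^{2}}{3}$)
$s{\left(U \right)} = \frac{80}{7}$ ($s{\left(U \right)} = 6 \left(- \frac{4}{-7} + \frac{4}{3}\right) = 6 \left(\left(-4\right) \left(- \frac{1}{7}\right) + 4 \cdot \frac{1}{3}\right) = 6 \left(\frac{4}{7} + \frac{4}{3}\right) = 6 \cdot \frac{40}{21} = \frac{80}{7}$)
$36 s{\left(\left(-1 + 5\right) j{\left(-2,-5 \right)} \right)} = 36 \cdot \frac{80}{7} = \frac{2880}{7}$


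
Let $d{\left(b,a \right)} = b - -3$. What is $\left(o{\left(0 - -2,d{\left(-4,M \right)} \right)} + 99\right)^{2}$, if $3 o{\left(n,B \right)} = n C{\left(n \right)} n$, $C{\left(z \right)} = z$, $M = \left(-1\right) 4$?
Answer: $\frac{93025}{9} \approx 10336.0$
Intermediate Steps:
$M = -4$
$d{\left(b,a \right)} = 3 + b$ ($d{\left(b,a \right)} = b + 3 = 3 + b$)
$o{\left(n,B \right)} = \frac{n^{3}}{3}$ ($o{\left(n,B \right)} = \frac{n n n}{3} = \frac{n^{2} n}{3} = \frac{n^{3}}{3}$)
$\left(o{\left(0 - -2,d{\left(-4,M \right)} \right)} + 99\right)^{2} = \left(\frac{\left(0 - -2\right)^{3}}{3} + 99\right)^{2} = \left(\frac{\left(0 + 2\right)^{3}}{3} + 99\right)^{2} = \left(\frac{2^{3}}{3} + 99\right)^{2} = \left(\frac{1}{3} \cdot 8 + 99\right)^{2} = \left(\frac{8}{3} + 99\right)^{2} = \left(\frac{305}{3}\right)^{2} = \frac{93025}{9}$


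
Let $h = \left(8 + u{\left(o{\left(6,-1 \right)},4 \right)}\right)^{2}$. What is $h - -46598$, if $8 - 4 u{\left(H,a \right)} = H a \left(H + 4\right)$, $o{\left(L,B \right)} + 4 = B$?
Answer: $46623$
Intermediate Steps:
$o{\left(L,B \right)} = -4 + B$
$u{\left(H,a \right)} = 2 - \frac{H a \left(4 + H\right)}{4}$ ($u{\left(H,a \right)} = 2 - \frac{H a \left(H + 4\right)}{4} = 2 - \frac{H a \left(4 + H\right)}{4}$)
$h = 25$ ($h = \left(8 - \left(-2 + \left(-4 - 1\right)^{2} + \left(-4 - 1\right) 4\right)\right)^{2} = \left(8 - \left(-2 - 20 + \left(-5\right)^{2}\right)\right)^{2} = \left(8 + \left(2 + 20 - 1 \cdot 25\right)\right)^{2} = \left(8 + \left(2 + 20 - 25\right)\right)^{2} = \left(8 - 3\right)^{2} = 5^{2} = 25$)
$h - -46598 = 25 - -46598 = 25 + 46598 = 46623$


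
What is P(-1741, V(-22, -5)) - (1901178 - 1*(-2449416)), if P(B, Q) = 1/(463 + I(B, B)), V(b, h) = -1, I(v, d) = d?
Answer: -5560059133/1278 ≈ -4.3506e+6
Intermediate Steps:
P(B, Q) = 1/(463 + B)
P(-1741, V(-22, -5)) - (1901178 - 1*(-2449416)) = 1/(463 - 1741) - (1901178 - 1*(-2449416)) = 1/(-1278) - (1901178 + 2449416) = -1/1278 - 1*4350594 = -1/1278 - 4350594 = -5560059133/1278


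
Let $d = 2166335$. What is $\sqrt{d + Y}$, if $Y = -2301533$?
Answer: $3 i \sqrt{15022} \approx 367.69 i$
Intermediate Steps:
$\sqrt{d + Y} = \sqrt{2166335 - 2301533} = \sqrt{-135198} = 3 i \sqrt{15022}$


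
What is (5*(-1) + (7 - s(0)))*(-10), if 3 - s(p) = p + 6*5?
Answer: -290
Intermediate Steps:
s(p) = -27 - p (s(p) = 3 - (p + 6*5) = 3 - (p + 30) = 3 - (30 + p) = 3 + (-30 - p) = -27 - p)
(5*(-1) + (7 - s(0)))*(-10) = (5*(-1) + (7 - (-27 - 1*0)))*(-10) = (-5 + (7 - (-27 + 0)))*(-10) = (-5 + (7 - 1*(-27)))*(-10) = (-5 + (7 + 27))*(-10) = (-5 + 34)*(-10) = 29*(-10) = -290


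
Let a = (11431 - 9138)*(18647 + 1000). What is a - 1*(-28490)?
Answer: 45079061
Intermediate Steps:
a = 45050571 (a = 2293*19647 = 45050571)
a - 1*(-28490) = 45050571 - 1*(-28490) = 45050571 + 28490 = 45079061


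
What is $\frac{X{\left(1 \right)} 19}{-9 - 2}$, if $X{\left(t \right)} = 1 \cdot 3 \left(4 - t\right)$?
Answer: $- \frac{171}{11} \approx -15.545$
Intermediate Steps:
$X{\left(t \right)} = 12 - 3 t$ ($X{\left(t \right)} = 3 \left(4 - t\right) = 12 - 3 t$)
$\frac{X{\left(1 \right)} 19}{-9 - 2} = \frac{\left(12 - 3\right) 19}{-9 - 2} = \frac{\left(12 - 3\right) 19}{-11} = 9 \cdot 19 \left(- \frac{1}{11}\right) = 171 \left(- \frac{1}{11}\right) = - \frac{171}{11}$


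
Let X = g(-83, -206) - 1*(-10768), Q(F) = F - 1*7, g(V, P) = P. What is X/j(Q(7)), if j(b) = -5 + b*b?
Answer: -10562/5 ≈ -2112.4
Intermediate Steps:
Q(F) = -7 + F (Q(F) = F - 7 = -7 + F)
X = 10562 (X = -206 - 1*(-10768) = -206 + 10768 = 10562)
j(b) = -5 + b**2
X/j(Q(7)) = 10562/(-5 + (-7 + 7)**2) = 10562/(-5 + 0**2) = 10562/(-5 + 0) = 10562/(-5) = 10562*(-1/5) = -10562/5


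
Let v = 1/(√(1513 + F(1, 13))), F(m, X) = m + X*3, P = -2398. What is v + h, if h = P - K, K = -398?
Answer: -2000 + √1553/1553 ≈ -2000.0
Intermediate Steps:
F(m, X) = m + 3*X
h = -2000 (h = -2398 - 1*(-398) = -2398 + 398 = -2000)
v = √1553/1553 (v = 1/(√(1513 + (1 + 3*13))) = 1/(√(1513 + (1 + 39))) = 1/(√(1513 + 40)) = 1/(√1553) = √1553/1553 ≈ 0.025375)
v + h = √1553/1553 - 2000 = -2000 + √1553/1553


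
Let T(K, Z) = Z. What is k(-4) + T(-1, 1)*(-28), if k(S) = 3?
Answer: -25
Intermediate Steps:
k(-4) + T(-1, 1)*(-28) = 3 + 1*(-28) = 3 - 28 = -25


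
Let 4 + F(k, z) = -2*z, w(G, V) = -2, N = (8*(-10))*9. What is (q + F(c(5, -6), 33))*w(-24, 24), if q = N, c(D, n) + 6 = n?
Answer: 1580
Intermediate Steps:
N = -720 (N = -80*9 = -720)
c(D, n) = -6 + n
q = -720
F(k, z) = -4 - 2*z
(q + F(c(5, -6), 33))*w(-24, 24) = (-720 + (-4 - 2*33))*(-2) = (-720 + (-4 - 66))*(-2) = (-720 - 70)*(-2) = -790*(-2) = 1580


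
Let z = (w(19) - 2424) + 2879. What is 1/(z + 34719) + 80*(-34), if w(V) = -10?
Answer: -95646079/35164 ≈ -2720.0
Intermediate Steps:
z = 445 (z = (-10 - 2424) + 2879 = -2434 + 2879 = 445)
1/(z + 34719) + 80*(-34) = 1/(445 + 34719) + 80*(-34) = 1/35164 - 2720 = -95646079/35164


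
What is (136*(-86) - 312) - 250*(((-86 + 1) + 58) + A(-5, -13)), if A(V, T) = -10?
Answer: -2758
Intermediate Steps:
(136*(-86) - 312) - 250*(((-86 + 1) + 58) + A(-5, -13)) = (136*(-86) - 312) - 250*(((-86 + 1) + 58) - 10) = (-11696 - 312) - 250*((-85 + 58) - 10) = -12008 - 250*(-27 - 10) = -12008 - 250*(-37) = -12008 - 1*(-9250) = -12008 + 9250 = -2758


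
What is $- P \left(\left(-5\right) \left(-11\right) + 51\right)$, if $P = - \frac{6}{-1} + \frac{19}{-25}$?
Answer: $- \frac{13886}{25} \approx -555.44$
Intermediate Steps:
$P = \frac{131}{25}$ ($P = \left(-6\right) \left(-1\right) + 19 \left(- \frac{1}{25}\right) = 6 - \frac{19}{25} = \frac{131}{25} \approx 5.24$)
$- P \left(\left(-5\right) \left(-11\right) + 51\right) = - \frac{131 \left(\left(-5\right) \left(-11\right) + 51\right)}{25} = - \frac{131 \left(55 + 51\right)}{25} = - \frac{131 \cdot 106}{25} = \left(-1\right) \frac{13886}{25} = - \frac{13886}{25}$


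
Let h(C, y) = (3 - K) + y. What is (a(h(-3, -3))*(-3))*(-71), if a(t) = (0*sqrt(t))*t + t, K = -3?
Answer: 639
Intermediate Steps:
h(C, y) = 6 + y (h(C, y) = (3 - 1*(-3)) + y = (3 + 3) + y = 6 + y)
a(t) = t (a(t) = 0*t + t = 0 + t = t)
(a(h(-3, -3))*(-3))*(-71) = ((6 - 3)*(-3))*(-71) = (3*(-3))*(-71) = -9*(-71) = 639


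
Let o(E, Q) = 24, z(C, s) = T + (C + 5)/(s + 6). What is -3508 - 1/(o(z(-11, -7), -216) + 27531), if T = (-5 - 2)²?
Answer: -96662941/27555 ≈ -3508.0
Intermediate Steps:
T = 49 (T = (-7)² = 49)
z(C, s) = 49 + (5 + C)/(6 + s) (z(C, s) = 49 + (C + 5)/(s + 6) = 49 + (5 + C)/(6 + s))
-3508 - 1/(o(z(-11, -7), -216) + 27531) = -3508 - 1/(24 + 27531) = -3508 - 1/27555 = -96662941/27555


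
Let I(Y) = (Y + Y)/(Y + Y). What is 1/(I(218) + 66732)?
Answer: 1/66733 ≈ 1.4985e-5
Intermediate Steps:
I(Y) = 1 (I(Y) = (2*Y)/((2*Y)) = (2*Y)*(1/(2*Y)) = 1)
1/(I(218) + 66732) = 1/(1 + 66732) = 1/66733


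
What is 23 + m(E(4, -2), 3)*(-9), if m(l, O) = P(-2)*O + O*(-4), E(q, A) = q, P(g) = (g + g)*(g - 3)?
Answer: -409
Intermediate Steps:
P(g) = 2*g*(-3 + g) (P(g) = (2*g)*(-3 + g) = 2*g*(-3 + g))
m(l, O) = 16*O (m(l, O) = (2*(-2)*(-3 - 2))*O + O*(-4) = (2*(-2)*(-5))*O - 4*O = 20*O - 4*O = 16*O)
23 + m(E(4, -2), 3)*(-9) = 23 + (16*3)*(-9) = 23 + 48*(-9) = 23 - 432 = -409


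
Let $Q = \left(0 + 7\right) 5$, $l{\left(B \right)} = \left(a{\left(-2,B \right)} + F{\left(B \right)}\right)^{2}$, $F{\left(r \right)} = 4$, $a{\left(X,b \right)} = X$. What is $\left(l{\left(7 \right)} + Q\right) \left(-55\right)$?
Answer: $-2145$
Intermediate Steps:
$l{\left(B \right)} = 4$ ($l{\left(B \right)} = \left(-2 + 4\right)^{2} = 2^{2} = 4$)
$Q = 35$ ($Q = 7 \cdot 5 = 35$)
$\left(l{\left(7 \right)} + Q\right) \left(-55\right) = \left(4 + 35\right) \left(-55\right) = 39 \left(-55\right) = -2145$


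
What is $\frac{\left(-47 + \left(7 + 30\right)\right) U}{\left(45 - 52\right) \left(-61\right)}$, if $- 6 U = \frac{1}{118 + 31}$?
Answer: $\frac{5}{190869} \approx 2.6196 \cdot 10^{-5}$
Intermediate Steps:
$U = - \frac{1}{894}$ ($U = - \frac{1}{6 \left(118 + 31\right)} = - \frac{1}{6 \cdot 149} = \left(- \frac{1}{6}\right) \frac{1}{149} = - \frac{1}{894} \approx -0.0011186$)
$\frac{\left(-47 + \left(7 + 30\right)\right) U}{\left(45 - 52\right) \left(-61\right)} = \frac{\left(-47 + \left(7 + 30\right)\right) \left(- \frac{1}{894}\right)}{\left(45 - 52\right) \left(-61\right)} = \frac{\left(-47 + 37\right) \left(- \frac{1}{894}\right)}{\left(-7\right) \left(-61\right)} = \frac{\left(-10\right) \left(- \frac{1}{894}\right)}{427} = \frac{5}{447} \cdot \frac{1}{427} = \frac{5}{190869}$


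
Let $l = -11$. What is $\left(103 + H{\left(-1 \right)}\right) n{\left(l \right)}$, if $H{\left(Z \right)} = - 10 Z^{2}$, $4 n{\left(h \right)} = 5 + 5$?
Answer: $\frac{465}{2} \approx 232.5$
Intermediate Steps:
$n{\left(h \right)} = \frac{5}{2}$ ($n{\left(h \right)} = \frac{5 + 5}{4} = \frac{1}{4} \cdot 10 = \frac{5}{2}$)
$\left(103 + H{\left(-1 \right)}\right) n{\left(l \right)} = \left(103 - 10 \left(-1\right)^{2}\right) \frac{5}{2} = \left(103 - 10\right) \frac{5}{2} = 93 \cdot \frac{5}{2} = \frac{465}{2}$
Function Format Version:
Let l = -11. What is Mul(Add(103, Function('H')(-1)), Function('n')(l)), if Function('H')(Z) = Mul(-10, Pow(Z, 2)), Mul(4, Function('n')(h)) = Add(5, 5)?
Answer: Rational(465, 2) ≈ 232.50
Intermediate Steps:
Function('n')(h) = Rational(5, 2) (Function('n')(h) = Mul(Rational(1, 4), Add(5, 5)) = Mul(Rational(1, 4), 10) = Rational(5, 2))
Mul(Add(103, Function('H')(-1)), Function('n')(l)) = Mul(Add(103, Mul(-10, Pow(-1, 2))), Rational(5, 2)) = Mul(Add(103, Mul(-10, 1)), Rational(5, 2)) = Mul(Add(103, -10), Rational(5, 2)) = Mul(93, Rational(5, 2)) = Rational(465, 2)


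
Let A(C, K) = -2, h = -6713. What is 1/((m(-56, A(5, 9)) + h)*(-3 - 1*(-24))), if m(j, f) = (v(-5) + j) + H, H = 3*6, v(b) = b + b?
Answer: -1/141981 ≈ -7.0432e-6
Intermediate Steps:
v(b) = 2*b
H = 18
m(j, f) = 8 + j (m(j, f) = (2*(-5) + j) + 18 = (-10 + j) + 18 = 8 + j)
1/((m(-56, A(5, 9)) + h)*(-3 - 1*(-24))) = 1/(((8 - 56) - 6713)*(-3 - 1*(-24))) = 1/((-48 - 6713)*(-3 + 24)) = 1/(-6761*21) = 1/(-141981) = -1/141981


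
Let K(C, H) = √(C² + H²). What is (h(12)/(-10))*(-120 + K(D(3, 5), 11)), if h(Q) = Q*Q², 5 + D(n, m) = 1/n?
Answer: 20736 - 288*√1285/5 ≈ 18671.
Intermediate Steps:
D(n, m) = -5 + 1/n
h(Q) = Q³
(h(12)/(-10))*(-120 + K(D(3, 5), 11)) = (12³/(-10))*(-120 + √((-5 + 1/3)² + 11²)) = (1728*(-⅒))*(-120 + √((-5 + ⅓)² + 121)) = -864*(-120 + √((-14/3)² + 121))/5 = -864*(-120 + √(196/9 + 121))/5 = -864*(-120 + √(1285/9))/5 = -864*(-120 + √1285/3)/5 = 20736 - 288*√1285/5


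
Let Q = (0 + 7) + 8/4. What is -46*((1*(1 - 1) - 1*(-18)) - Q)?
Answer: -414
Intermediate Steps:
Q = 9 (Q = 7 + 8*(1/4) = 7 + 2 = 9)
-46*((1*(1 - 1) - 1*(-18)) - Q) = -46*((1*(1 - 1) - 1*(-18)) - 1*9) = -46*((1*0 + 18) - 9) = -46*((0 + 18) - 9) = -46*(18 - 9) = -46*9 = -414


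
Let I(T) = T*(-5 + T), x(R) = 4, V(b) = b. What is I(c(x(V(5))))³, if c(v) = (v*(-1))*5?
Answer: 125000000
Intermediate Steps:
c(v) = -5*v (c(v) = -v*5 = -5*v)
I(c(x(V(5))))³ = ((-5*4)*(-5 - 5*4))³ = (-20*(-5 - 20))³ = (-20*(-25))³ = 500³ = 125000000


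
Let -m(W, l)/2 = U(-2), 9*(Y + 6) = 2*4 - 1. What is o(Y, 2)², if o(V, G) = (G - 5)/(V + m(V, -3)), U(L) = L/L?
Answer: 729/4225 ≈ 0.17254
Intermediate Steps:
Y = -47/9 (Y = -6 + (2*4 - 1)/9 = -6 + (8 - 1)/9 = -6 + (⅑)*7 = -6 + 7/9 = -47/9 ≈ -5.2222)
U(L) = 1
m(W, l) = -2 (m(W, l) = -2*1 = -2)
o(V, G) = (-5 + G)/(-2 + V) (o(V, G) = (G - 5)/(V - 2) = (-5 + G)/(-2 + V))
o(Y, 2)² = ((-5 + 2)/(-2 - 47/9))² = (-3/(-65/9))² = (-9/65*(-3))² = (27/65)² = 729/4225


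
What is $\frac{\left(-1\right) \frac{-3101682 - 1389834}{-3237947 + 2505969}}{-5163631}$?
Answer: $\frac{2245758}{1889832146059} \approx 1.1883 \cdot 10^{-6}$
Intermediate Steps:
$\frac{\left(-1\right) \frac{-3101682 - 1389834}{-3237947 + 2505969}}{-5163631} = - \frac{-4491516}{-731978} \left(- \frac{1}{5163631}\right) = - \frac{\left(-4491516\right) \left(-1\right)}{731978} \left(- \frac{1}{5163631}\right) = \left(-1\right) \frac{2245758}{365989} \left(- \frac{1}{5163631}\right) = \left(- \frac{2245758}{365989}\right) \left(- \frac{1}{5163631}\right) = \frac{2245758}{1889832146059}$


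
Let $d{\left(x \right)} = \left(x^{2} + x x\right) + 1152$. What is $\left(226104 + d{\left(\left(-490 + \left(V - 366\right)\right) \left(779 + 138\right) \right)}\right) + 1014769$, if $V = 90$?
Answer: $986794574193$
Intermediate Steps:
$d{\left(x \right)} = 1152 + 2 x^{2}$ ($d{\left(x \right)} = \left(x^{2} + x^{2}\right) + 1152 = 2 x^{2} + 1152 = 1152 + 2 x^{2}$)
$\left(226104 + d{\left(\left(-490 + \left(V - 366\right)\right) \left(779 + 138\right) \right)}\right) + 1014769 = \left(226104 + \left(1152 + 2 \left(\left(-490 + \left(90 - 366\right)\right) \left(779 + 138\right)\right)^{2}\right)\right) + 1014769 = \left(226104 + \left(1152 + 2 \left(\left(-490 + \left(90 - 366\right)\right) 917\right)^{2}\right)\right) + 1014769 = \left(226104 + \left(1152 + 2 \left(\left(-490 - 276\right) 917\right)^{2}\right)\right) + 1014769 = \left(226104 + \left(1152 + 2 \left(\left(-766\right) 917\right)^{2}\right)\right) + 1014769 = \left(226104 + \left(1152 + 2 \left(-702422\right)^{2}\right)\right) + 1014769 = \left(226104 + \left(1152 + 2 \cdot 493396666084\right)\right) + 1014769 = \left(226104 + \left(1152 + 986793332168\right)\right) + 1014769 = \left(226104 + 986793333320\right) + 1014769 = 986793559424 + 1014769 = 986794574193$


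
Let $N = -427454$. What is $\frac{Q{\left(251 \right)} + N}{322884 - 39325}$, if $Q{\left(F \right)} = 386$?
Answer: $- \frac{427068}{283559} \approx -1.5061$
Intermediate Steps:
$\frac{Q{\left(251 \right)} + N}{322884 - 39325} = \frac{386 - 427454}{322884 - 39325} = - \frac{427068}{283559}$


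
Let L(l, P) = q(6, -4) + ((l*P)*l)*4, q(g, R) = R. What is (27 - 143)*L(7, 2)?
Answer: -45008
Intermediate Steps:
L(l, P) = -4 + 4*P*l² (L(l, P) = -4 + ((l*P)*l)*4 = -4 + ((P*l)*l)*4 = -4 + (P*l²)*4 = -4 + 4*P*l²)
(27 - 143)*L(7, 2) = (27 - 143)*(-4 + 4*2*7²) = -116*(-4 + 4*2*49) = -116*(-4 + 392) = -116*388 = -45008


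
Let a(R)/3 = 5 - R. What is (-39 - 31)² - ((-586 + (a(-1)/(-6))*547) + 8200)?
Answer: -1073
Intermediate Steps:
a(R) = 15 - 3*R (a(R) = 3*(5 - R) = 15 - 3*R)
(-39 - 31)² - ((-586 + (a(-1)/(-6))*547) + 8200) = (-39 - 31)² - ((-586 + ((15 - 3*(-1))/(-6))*547) + 8200) = (-70)² - ((-586 + ((15 + 3)*(-⅙))*547) + 8200) = 4900 - ((-586 + (18*(-⅙))*547) + 8200) = 4900 - ((-586 - 3*547) + 8200) = 4900 - ((-586 - 1641) + 8200) = 4900 - (-2227 + 8200) = 4900 - 1*5973 = 4900 - 5973 = -1073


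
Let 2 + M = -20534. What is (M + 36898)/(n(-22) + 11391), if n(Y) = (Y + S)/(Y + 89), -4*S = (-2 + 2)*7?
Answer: 1096254/763175 ≈ 1.4364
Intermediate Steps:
S = 0 (S = -(-2 + 2)*7/4 = -0*7 = -1/4*0 = 0)
M = -20536 (M = -2 - 20534 = -20536)
n(Y) = Y/(89 + Y) (n(Y) = (Y + 0)/(Y + 89) = Y/(89 + Y))
(M + 36898)/(n(-22) + 11391) = (-20536 + 36898)/(-22/(89 - 22) + 11391) = 16362/(-22/67 + 11391) = 16362/(763175/67) = 16362*(67/763175) = 1096254/763175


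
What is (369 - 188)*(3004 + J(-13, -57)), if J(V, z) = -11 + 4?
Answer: 542457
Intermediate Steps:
J(V, z) = -7
(369 - 188)*(3004 + J(-13, -57)) = (369 - 188)*(3004 - 7) = 181*2997 = 542457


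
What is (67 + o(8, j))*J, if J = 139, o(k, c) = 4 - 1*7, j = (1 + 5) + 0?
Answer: 8896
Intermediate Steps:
j = 6 (j = 6 + 0 = 6)
o(k, c) = -3 (o(k, c) = 4 - 7 = -3)
(67 + o(8, j))*J = (67 - 3)*139 = 64*139 = 8896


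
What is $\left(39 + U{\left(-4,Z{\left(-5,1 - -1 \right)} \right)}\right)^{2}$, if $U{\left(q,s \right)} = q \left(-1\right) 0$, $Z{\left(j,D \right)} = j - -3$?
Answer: $1521$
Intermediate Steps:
$Z{\left(j,D \right)} = 3 + j$ ($Z{\left(j,D \right)} = j + 3 = 3 + j$)
$U{\left(q,s \right)} = 0$ ($U{\left(q,s \right)} = - q 0 = 0$)
$\left(39 + U{\left(-4,Z{\left(-5,1 - -1 \right)} \right)}\right)^{2} = \left(39 + 0\right)^{2} = 39^{2} = 1521$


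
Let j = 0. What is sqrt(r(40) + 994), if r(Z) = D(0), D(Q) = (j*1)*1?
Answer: sqrt(994) ≈ 31.528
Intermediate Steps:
D(Q) = 0 (D(Q) = (0*1)*1 = 0*1 = 0)
r(Z) = 0
sqrt(r(40) + 994) = sqrt(0 + 994) = sqrt(994)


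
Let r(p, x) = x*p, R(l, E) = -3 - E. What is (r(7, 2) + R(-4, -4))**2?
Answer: 225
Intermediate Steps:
r(p, x) = p*x
(r(7, 2) + R(-4, -4))**2 = (7*2 + (-3 - 1*(-4)))**2 = (14 + (-3 + 4))**2 = (14 + 1)**2 = 15**2 = 225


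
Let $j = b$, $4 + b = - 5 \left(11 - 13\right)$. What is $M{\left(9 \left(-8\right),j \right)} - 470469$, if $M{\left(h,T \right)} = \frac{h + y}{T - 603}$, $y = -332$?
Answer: $- \frac{280869589}{597} \approx -4.7047 \cdot 10^{5}$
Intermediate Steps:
$b = 6$ ($b = -4 - 5 \left(11 - 13\right) = -4 - -10 = -4 + 10 = 6$)
$j = 6$
$M{\left(h,T \right)} = \frac{-332 + h}{-603 + T}$ ($M{\left(h,T \right)} = \frac{h - 332}{T - 603} = \frac{-332 + h}{-603 + T}$)
$M{\left(9 \left(-8\right),j \right)} - 470469 = \frac{-332 + 9 \left(-8\right)}{-603 + 6} - 470469 = \frac{-332 - 72}{-597} - 470469 = \left(- \frac{1}{597}\right) \left(-404\right) - 470469 = \frac{404}{597} - 470469 = - \frac{280869589}{597}$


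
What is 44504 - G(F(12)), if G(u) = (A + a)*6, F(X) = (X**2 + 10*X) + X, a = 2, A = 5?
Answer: 44462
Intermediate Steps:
F(X) = X**2 + 11*X
G(u) = 42 (G(u) = (5 + 2)*6 = 7*6 = 42)
44504 - G(F(12)) = 44504 - 1*42 = 44504 - 42 = 44462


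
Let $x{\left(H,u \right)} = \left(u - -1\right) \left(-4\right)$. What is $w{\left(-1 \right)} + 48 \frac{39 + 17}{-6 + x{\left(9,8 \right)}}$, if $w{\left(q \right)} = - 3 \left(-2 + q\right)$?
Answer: $-55$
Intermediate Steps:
$x{\left(H,u \right)} = -4 - 4 u$ ($x{\left(H,u \right)} = \left(u + 1\right) \left(-4\right) = \left(1 + u\right) \left(-4\right) = -4 - 4 u$)
$w{\left(q \right)} = 6 - 3 q$
$w{\left(-1 \right)} + 48 \frac{39 + 17}{-6 + x{\left(9,8 \right)}} = \left(6 - -3\right) + 48 \frac{39 + 17}{-6 - 36} = \left(6 + 3\right) + 48 \frac{56}{-6 - 36} = 9 + 48 \frac{56}{-6 - 36} = 9 + 48 \frac{56}{-42} = 9 + 48 \cdot 56 \left(- \frac{1}{42}\right) = 9 + 48 \left(- \frac{4}{3}\right) = 9 - 64 = -55$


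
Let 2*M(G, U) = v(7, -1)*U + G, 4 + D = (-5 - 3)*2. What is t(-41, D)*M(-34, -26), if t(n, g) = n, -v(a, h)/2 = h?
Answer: 1763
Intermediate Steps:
v(a, h) = -2*h
D = -20 (D = -4 + (-5 - 3)*2 = -4 - 8*2 = -4 - 16 = -20)
M(G, U) = U + G/2 (M(G, U) = ((-2*(-1))*U + G)/2 = (2*U + G)/2 = (G + 2*U)/2 = U + G/2)
t(-41, D)*M(-34, -26) = -41*(-26 + (½)*(-34)) = -41*(-26 - 17) = -41*(-43) = 1763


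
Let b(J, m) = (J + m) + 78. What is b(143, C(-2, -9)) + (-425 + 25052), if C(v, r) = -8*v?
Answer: 24864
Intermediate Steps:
b(J, m) = 78 + J + m
b(143, C(-2, -9)) + (-425 + 25052) = (78 + 143 - 8*(-2)) + (-425 + 25052) = (78 + 143 + 16) + 24627 = 237 + 24627 = 24864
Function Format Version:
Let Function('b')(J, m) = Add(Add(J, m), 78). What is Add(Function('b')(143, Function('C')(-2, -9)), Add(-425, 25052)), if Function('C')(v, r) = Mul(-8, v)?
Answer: 24864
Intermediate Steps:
Function('b')(J, m) = Add(78, J, m)
Add(Function('b')(143, Function('C')(-2, -9)), Add(-425, 25052)) = Add(Add(78, 143, Mul(-8, -2)), Add(-425, 25052)) = Add(Add(78, 143, 16), 24627) = Add(237, 24627) = 24864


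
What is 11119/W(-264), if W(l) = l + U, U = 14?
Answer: -11119/250 ≈ -44.476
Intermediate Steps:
W(l) = 14 + l (W(l) = l + 14 = 14 + l)
11119/W(-264) = 11119/(14 - 264) = 11119/(-250) = 11119*(-1/250) = -11119/250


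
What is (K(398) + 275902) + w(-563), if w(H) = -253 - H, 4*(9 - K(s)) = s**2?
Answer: 236620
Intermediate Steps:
K(s) = 9 - s**2/4
(K(398) + 275902) + w(-563) = ((9 - 1/4*398**2) + 275902) + (-253 - 1*(-563)) = ((9 - 1/4*158404) + 275902) + (-253 + 563) = ((9 - 39601) + 275902) + 310 = (-39592 + 275902) + 310 = 236310 + 310 = 236620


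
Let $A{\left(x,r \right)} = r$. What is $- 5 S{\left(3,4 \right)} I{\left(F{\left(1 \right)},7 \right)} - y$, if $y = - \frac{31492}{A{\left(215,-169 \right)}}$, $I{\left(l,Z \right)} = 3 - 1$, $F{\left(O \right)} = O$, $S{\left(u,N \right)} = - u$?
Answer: $- \frac{26422}{169} \approx -156.34$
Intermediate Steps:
$I{\left(l,Z \right)} = 2$ ($I{\left(l,Z \right)} = 3 - 1 = 2$)
$y = \frac{31492}{169}$ ($y = - \frac{31492}{-169} = \left(-31492\right) \left(- \frac{1}{169}\right) = \frac{31492}{169} \approx 186.34$)
$- 5 S{\left(3,4 \right)} I{\left(F{\left(1 \right)},7 \right)} - y = - 5 \left(\left(-1\right) 3\right) 2 - \frac{31492}{169} = \left(-5\right) \left(-3\right) 2 - \frac{31492}{169} = 15 \cdot 2 - \frac{31492}{169} = 30 - \frac{31492}{169} = - \frac{26422}{169}$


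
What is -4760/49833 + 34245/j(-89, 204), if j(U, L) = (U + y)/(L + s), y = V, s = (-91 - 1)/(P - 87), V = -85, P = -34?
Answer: -1006693199500/24980571 ≈ -40299.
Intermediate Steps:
s = 92/121 (s = (-91 - 1)/(-34 - 87) = -92/(-121) = -92*(-1/121) = 92/121 ≈ 0.76033)
y = -85
j(U, L) = (-85 + U)/(92/121 + L) (j(U, L) = (U - 85)/(L + 92/121) = (-85 + U)/(92/121 + L))
-4760/49833 + 34245/j(-89, 204) = -4760/49833 + 34245/((121*(-85 - 89)/(92 + 121*204))) = -4760*1/49833 + 34245/((121*(-174)/(92 + 24684))) = -680/7119 + 34245/((121*(-174)/24776)) = -680/7119 + 34245/((121*(1/24776)*(-174))) = -680/7119 + 34245/(-10527/12388) = -680/7119 + 34245*(-12388/10527) = -680/7119 - 141409020/3509 = -1006693199500/24980571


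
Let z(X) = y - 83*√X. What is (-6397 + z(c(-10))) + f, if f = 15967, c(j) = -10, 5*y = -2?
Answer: 47848/5 - 83*I*√10 ≈ 9569.6 - 262.47*I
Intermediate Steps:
y = -⅖ (y = (⅕)*(-2) = -⅖ ≈ -0.40000)
z(X) = -⅖ - 83*√X
(-6397 + z(c(-10))) + f = (-6397 + (-⅖ - 83*I*√10)) + 15967 = (-31987/5 - 83*I*√10) + 15967 = 47848/5 - 83*I*√10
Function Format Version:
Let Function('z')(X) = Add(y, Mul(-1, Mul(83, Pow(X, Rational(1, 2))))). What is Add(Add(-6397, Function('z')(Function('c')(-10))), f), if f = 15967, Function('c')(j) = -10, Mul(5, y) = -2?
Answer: Add(Rational(47848, 5), Mul(-83, I, Pow(10, Rational(1, 2)))) ≈ Add(9569.6, Mul(-262.47, I))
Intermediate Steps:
y = Rational(-2, 5) (y = Mul(Rational(1, 5), -2) = Rational(-2, 5) ≈ -0.40000)
Function('z')(X) = Add(Rational(-2, 5), Mul(-83, Pow(X, Rational(1, 2)))) (Function('z')(X) = Add(Rational(-2, 5), Mul(-1, Mul(83, Pow(X, Rational(1, 2))))) = Add(Rational(-2, 5), Mul(-83, Pow(X, Rational(1, 2)))))
Add(Add(-6397, Function('z')(Function('c')(-10))), f) = Add(Add(-6397, Add(Rational(-2, 5), Mul(-83, Pow(-10, Rational(1, 2))))), 15967) = Add(Add(-6397, Add(Rational(-2, 5), Mul(-83, Mul(I, Pow(10, Rational(1, 2)))))), 15967) = Add(Add(-6397, Add(Rational(-2, 5), Mul(-83, I, Pow(10, Rational(1, 2))))), 15967) = Add(Add(Rational(-31987, 5), Mul(-83, I, Pow(10, Rational(1, 2)))), 15967) = Add(Rational(47848, 5), Mul(-83, I, Pow(10, Rational(1, 2))))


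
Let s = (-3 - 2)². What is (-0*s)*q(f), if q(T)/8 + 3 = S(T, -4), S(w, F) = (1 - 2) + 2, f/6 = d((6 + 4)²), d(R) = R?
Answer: 0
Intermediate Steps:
f = 600 (f = 6*(6 + 4)² = 6*10² = 6*100 = 600)
S(w, F) = 1 (S(w, F) = -1 + 2 = 1)
s = 25 (s = (-5)² = 25)
q(T) = -16 (q(T) = -24 + 8*1 = -24 + 8 = -16)
(-0*s)*q(f) = -0*25*(-16) = -29*0*(-16) = 0*(-16) = 0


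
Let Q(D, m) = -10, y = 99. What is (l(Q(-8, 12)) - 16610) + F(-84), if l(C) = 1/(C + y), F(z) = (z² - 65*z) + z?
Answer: -371841/89 ≈ -4178.0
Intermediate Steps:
F(z) = z² - 64*z
l(C) = 1/(99 + C) (l(C) = 1/(C + 99) = 1/(99 + C))
(l(Q(-8, 12)) - 16610) + F(-84) = (1/(99 - 10) - 16610) - 84*(-64 - 84) = (1/89 - 16610) - 84*(-148) = (1/89 - 16610) + 12432 = -1478289/89 + 12432 = -371841/89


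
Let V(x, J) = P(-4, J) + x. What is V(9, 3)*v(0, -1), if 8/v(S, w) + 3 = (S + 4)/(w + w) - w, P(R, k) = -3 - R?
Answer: -20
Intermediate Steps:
v(S, w) = 8/(-3 - w + (4 + S)/(2*w)) (v(S, w) = 8/(-3 + ((S + 4)/(w + w) - w)) = 8/(-3 + ((4 + S)/((2*w)) - w)) = 8/(-3 + ((4 + S)*(1/(2*w)) - w)) = 8/(-3 + ((4 + S)/(2*w) - w)) = 8/(-3 + (-w + (4 + S)/(2*w))) = 8/(-3 - w + (4 + S)/(2*w)))
V(x, J) = 1 + x (V(x, J) = (-3 - 1*(-4)) + x = (-3 + 4) + x = 1 + x)
V(9, 3)*v(0, -1) = (1 + 9)*(16*(-1)/(4 + 0 - 6*(-1) - 2*(-1)²)) = 10*(16*(-1)/(4 + 0 + 6 - 2*1)) = 10*(16*(-1)/(4 + 0 + 6 - 2)) = 10*(16*(-1)/8) = 10*(16*(-1)*(⅛)) = 10*(-2) = -20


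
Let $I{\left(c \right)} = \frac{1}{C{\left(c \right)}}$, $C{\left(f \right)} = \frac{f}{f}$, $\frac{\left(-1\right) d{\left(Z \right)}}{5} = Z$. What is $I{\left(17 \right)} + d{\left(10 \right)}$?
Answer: $-49$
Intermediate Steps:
$d{\left(Z \right)} = - 5 Z$
$C{\left(f \right)} = 1$
$I{\left(c \right)} = 1$ ($I{\left(c \right)} = 1^{-1} = 1$)
$I{\left(17 \right)} + d{\left(10 \right)} = 1 - 50 = -49$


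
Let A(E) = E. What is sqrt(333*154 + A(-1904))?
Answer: sqrt(49378) ≈ 222.21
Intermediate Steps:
sqrt(333*154 + A(-1904)) = sqrt(333*154 - 1904) = sqrt(51282 - 1904) = sqrt(49378)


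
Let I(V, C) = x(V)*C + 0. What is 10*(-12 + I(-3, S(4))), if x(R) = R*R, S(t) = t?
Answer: 240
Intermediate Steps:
x(R) = R**2
I(V, C) = C*V**2 (I(V, C) = V**2*C + 0 = C*V**2 + 0 = C*V**2)
10*(-12 + I(-3, S(4))) = 10*(-12 + 4*(-3)**2) = 10*(-12 + 4*9) = 10*(-12 + 36) = 10*24 = 240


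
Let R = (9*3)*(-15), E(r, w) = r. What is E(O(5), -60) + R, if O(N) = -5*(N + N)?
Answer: -455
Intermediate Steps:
O(N) = -10*N
R = -405 (R = 27*(-15) = -405)
E(O(5), -60) + R = -10*5 - 405 = -50 - 405 = -455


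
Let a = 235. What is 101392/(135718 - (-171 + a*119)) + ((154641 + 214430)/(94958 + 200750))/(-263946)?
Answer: 1978425364726613/2105892513804408 ≈ 0.93947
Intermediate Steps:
101392/(135718 - (-171 + a*119)) + ((154641 + 214430)/(94958 + 200750))/(-263946) = 101392/(135718 - (-171 + 235*119)) + ((154641 + 214430)/(94958 + 200750))/(-263946) = 101392/(135718 - (-171 + 27965)) + (369071/295708)*(-1/263946) = 101392/(135718 - 1*27794) + (369071*(1/295708))*(-1/263946) = 101392/(135718 - 27794) + (369071/295708)*(-1/263946) = 101392/107924 - 369071/78050943768 = 101392*(1/107924) - 369071/78050943768 = 25348/26981 - 369071/78050943768 = 1978425364726613/2105892513804408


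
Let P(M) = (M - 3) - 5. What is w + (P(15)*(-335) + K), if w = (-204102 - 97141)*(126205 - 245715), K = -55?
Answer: 36001548530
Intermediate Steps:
w = 36001550930 (w = -301243*(-119510) = 36001550930)
P(M) = -8 + M (P(M) = (-3 + M) - 5 = -8 + M)
w + (P(15)*(-335) + K) = 36001550930 + ((-8 + 15)*(-335) - 55) = 36001550930 + (7*(-335) - 55) = 36001550930 + (-2345 - 55) = 36001550930 - 2400 = 36001548530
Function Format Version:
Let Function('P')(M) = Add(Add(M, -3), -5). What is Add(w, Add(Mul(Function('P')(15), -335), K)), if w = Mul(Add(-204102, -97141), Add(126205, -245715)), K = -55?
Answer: 36001548530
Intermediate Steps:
w = 36001550930 (w = Mul(-301243, -119510) = 36001550930)
Function('P')(M) = Add(-8, M) (Function('P')(M) = Add(Add(-3, M), -5) = Add(-8, M))
Add(w, Add(Mul(Function('P')(15), -335), K)) = Add(36001550930, Add(Mul(Add(-8, 15), -335), -55)) = Add(36001550930, Add(Mul(7, -335), -55)) = Add(36001550930, Add(-2345, -55)) = Add(36001550930, -2400) = 36001548530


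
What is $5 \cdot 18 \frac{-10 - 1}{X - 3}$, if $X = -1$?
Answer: $\frac{495}{2} \approx 247.5$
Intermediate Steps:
$5 \cdot 18 \frac{-10 - 1}{X - 3} = 5 \cdot 18 \frac{-10 - 1}{-1 - 3} = 90 \left(- \frac{11}{-4}\right) = 90 \left(\left(-11\right) \left(- \frac{1}{4}\right)\right) = 90 \cdot \frac{11}{4} = \frac{495}{2}$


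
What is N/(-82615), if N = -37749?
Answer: 37749/82615 ≈ 0.45693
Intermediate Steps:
N/(-82615) = -37749/(-82615) = -37749*(-1/82615) = 37749/82615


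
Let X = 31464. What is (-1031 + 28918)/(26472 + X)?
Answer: 27887/57936 ≈ 0.48134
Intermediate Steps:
(-1031 + 28918)/(26472 + X) = (-1031 + 28918)/(26472 + 31464) = 27887/57936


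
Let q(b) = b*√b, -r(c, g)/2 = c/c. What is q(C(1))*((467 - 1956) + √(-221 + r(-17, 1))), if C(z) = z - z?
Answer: 0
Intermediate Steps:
C(z) = 0
r(c, g) = -2 (r(c, g) = -2*c/c = -2*1 = -2)
q(b) = b^(3/2)
q(C(1))*((467 - 1956) + √(-221 + r(-17, 1))) = 0^(3/2)*((467 - 1956) + √(-221 - 2)) = 0*(-1489 + √(-223)) = 0*(-1489 + I*√223) = 0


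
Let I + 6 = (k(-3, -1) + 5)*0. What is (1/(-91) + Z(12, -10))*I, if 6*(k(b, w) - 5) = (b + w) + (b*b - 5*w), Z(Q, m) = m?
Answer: 5466/91 ≈ 60.066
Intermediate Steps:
k(b, w) = 5 - 2*w/3 + b/6 + b²/6 (k(b, w) = 5 + ((b + w) + (b*b - 5*w))/6 = 5 + ((b + w) + (b² - 5*w))/6 = 5 + (b + b² - 4*w)/6 = 5 + (-2*w/3 + b/6 + b²/6) = 5 - 2*w/3 + b/6 + b²/6)
I = -6 (I = -6 + ((5 - ⅔*(-1) + (⅙)*(-3) + (⅙)*(-3)²) + 5)*0 = -6 + ((5 + ⅔ - ½ + (⅙)*9) + 5)*0 = -6 + ((5 + ⅔ - ½ + 3/2) + 5)*0 = -6 + (20/3 + 5)*0 = -6 + (35/3)*0 = -6 + 0 = -6)
(1/(-91) + Z(12, -10))*I = (1/(-91) - 10)*(-6) = (-1/91 - 10)*(-6) = -911/91*(-6) = 5466/91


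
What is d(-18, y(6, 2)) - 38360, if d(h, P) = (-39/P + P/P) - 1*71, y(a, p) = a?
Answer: -76873/2 ≈ -38437.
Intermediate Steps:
d(h, P) = -70 - 39/P (d(h, P) = (-39/P + 1) - 71 = (1 - 39/P) - 71 = -70 - 39/P)
d(-18, y(6, 2)) - 38360 = (-70 - 39/6) - 38360 = (-70 - 39*⅙) - 38360 = (-70 - 13/2) - 38360 = -153/2 - 38360 = -76873/2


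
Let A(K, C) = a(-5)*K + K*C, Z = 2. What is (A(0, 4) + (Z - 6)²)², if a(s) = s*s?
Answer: 256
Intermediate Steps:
a(s) = s²
A(K, C) = 25*K + C*K (A(K, C) = (-5)²*K + K*C = 25*K + C*K)
(A(0, 4) + (Z - 6)²)² = (0*(25 + 4) + (2 - 6)²)² = (0*29 + (-4)²)² = (0 + 16)² = 16² = 256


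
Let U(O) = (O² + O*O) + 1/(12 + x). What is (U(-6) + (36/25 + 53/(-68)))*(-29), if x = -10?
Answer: -3606817/1700 ≈ -2121.7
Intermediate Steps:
U(O) = ½ + 2*O² (U(O) = (O² + O*O) + 1/(12 - 10) = (O² + O²) + 1/2 = 2*O² + ½ = ½ + 2*O²)
(U(-6) + (36/25 + 53/(-68)))*(-29) = ((½ + 2*(-6)²) + (36/25 + 53/(-68)))*(-29) = ((½ + 2*36) + (36*(1/25) + 53*(-1/68)))*(-29) = ((½ + 72) + (36/25 - 53/68))*(-29) = (145/2 + 1123/1700)*(-29) = (124373/1700)*(-29) = -3606817/1700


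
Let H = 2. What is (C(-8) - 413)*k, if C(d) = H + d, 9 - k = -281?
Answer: -121510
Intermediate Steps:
k = 290 (k = 9 - 1*(-281) = 9 + 281 = 290)
C(d) = 2 + d
(C(-8) - 413)*k = ((2 - 8) - 413)*290 = (-6 - 413)*290 = -419*290 = -121510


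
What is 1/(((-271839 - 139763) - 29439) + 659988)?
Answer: 1/218947 ≈ 4.5673e-6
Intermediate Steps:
1/(((-271839 - 139763) - 29439) + 659988) = 1/((-411602 - 29439) + 659988) = 1/(-441041 + 659988) = 1/218947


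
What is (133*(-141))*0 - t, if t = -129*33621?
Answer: 4337109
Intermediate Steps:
t = -4337109
(133*(-141))*0 - t = (133*(-141))*0 - 1*(-4337109) = -18753*0 + 4337109 = 0 + 4337109 = 4337109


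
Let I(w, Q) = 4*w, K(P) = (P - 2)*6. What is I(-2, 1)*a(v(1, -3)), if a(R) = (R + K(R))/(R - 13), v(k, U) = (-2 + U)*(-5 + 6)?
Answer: -188/9 ≈ -20.889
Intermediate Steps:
K(P) = -12 + 6*P (K(P) = (-2 + P)*6 = -12 + 6*P)
v(k, U) = -2 + U (v(k, U) = (-2 + U)*1 = -2 + U)
a(R) = (-12 + 7*R)/(-13 + R) (a(R) = (R + (-12 + 6*R))/(R - 13) = (-12 + 7*R)/(-13 + R))
I(-2, 1)*a(v(1, -3)) = (4*(-2))*((-12 + 7*(-2 - 3))/(-13 + (-2 - 3))) = -8*(-12 + 7*(-5))/(-13 - 5) = -8*(-12 - 35)/(-18) = -(-4)*(-47)/9 = -8*47/18 = -188/9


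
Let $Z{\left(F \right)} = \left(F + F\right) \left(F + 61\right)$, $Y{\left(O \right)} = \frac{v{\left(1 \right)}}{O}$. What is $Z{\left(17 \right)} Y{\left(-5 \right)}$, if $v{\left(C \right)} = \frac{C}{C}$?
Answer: $- \frac{2652}{5} \approx -530.4$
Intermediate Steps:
$v{\left(C \right)} = 1$
$Y{\left(O \right)} = \frac{1}{O}$ ($Y{\left(O \right)} = 1 \frac{1}{O} = \frac{1}{O}$)
$Z{\left(F \right)} = 2 F \left(61 + F\right)$
$Z{\left(17 \right)} Y{\left(-5 \right)} = \frac{2 \cdot 17 \left(61 + 17\right)}{-5} = 2 \cdot 17 \cdot 78 \left(- \frac{1}{5}\right) = 2652 \left(- \frac{1}{5}\right) = - \frac{2652}{5}$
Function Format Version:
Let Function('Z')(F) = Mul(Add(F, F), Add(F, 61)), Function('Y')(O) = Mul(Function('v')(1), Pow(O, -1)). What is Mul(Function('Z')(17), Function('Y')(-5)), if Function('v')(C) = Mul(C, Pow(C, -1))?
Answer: Rational(-2652, 5) ≈ -530.40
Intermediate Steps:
Function('v')(C) = 1
Function('Y')(O) = Pow(O, -1) (Function('Y')(O) = Mul(1, Pow(O, -1)) = Pow(O, -1))
Function('Z')(F) = Mul(2, F, Add(61, F)) (Function('Z')(F) = Mul(Mul(2, F), Add(61, F)) = Mul(2, F, Add(61, F)))
Mul(Function('Z')(17), Function('Y')(-5)) = Mul(Mul(2, 17, Add(61, 17)), Pow(-5, -1)) = Mul(Mul(2, 17, 78), Rational(-1, 5)) = Mul(2652, Rational(-1, 5)) = Rational(-2652, 5)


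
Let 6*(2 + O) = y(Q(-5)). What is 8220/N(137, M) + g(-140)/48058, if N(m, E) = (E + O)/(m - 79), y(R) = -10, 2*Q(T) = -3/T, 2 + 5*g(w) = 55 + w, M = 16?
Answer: 343681977981/8890730 ≈ 38656.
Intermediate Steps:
g(w) = 53/5 + w/5 (g(w) = -⅖ + (55 + w)/5 = -⅖ + (11 + w/5) = 53/5 + w/5)
Q(T) = -3/(2*T) (Q(T) = (-3/T)/2 = -3/(2*T))
O = -11/3 (O = -2 + (⅙)*(-10) = -2 - 5/3 = -11/3 ≈ -3.6667)
N(m, E) = (-11/3 + E)/(-79 + m) (N(m, E) = (E - 11/3)/(m - 79) = (-11/3 + E)/(-79 + m))
8220/N(137, M) + g(-140)/48058 = 8220/(((-11/3 + 16)/(-79 + 137))) + (53/5 + (⅕)*(-140))/48058 = 8220/(((37/3)/58)) + (53/5 - 28)*(1/48058) = 8220/(((1/58)*(37/3))) - 87/5*1/48058 = 8220/(37/174) - 87/240290 = 8220*(174/37) - 87/240290 = 1430280/37 - 87/240290 = 343681977981/8890730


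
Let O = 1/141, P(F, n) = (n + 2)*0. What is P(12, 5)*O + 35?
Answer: 35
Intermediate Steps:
P(F, n) = 0 (P(F, n) = (2 + n)*0 = 0)
O = 1/141 ≈ 0.0070922
P(12, 5)*O + 35 = 0*(1/141) + 35 = 0 + 35 = 35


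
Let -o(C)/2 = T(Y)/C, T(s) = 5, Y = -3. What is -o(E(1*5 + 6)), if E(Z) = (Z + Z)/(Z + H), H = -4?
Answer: 35/11 ≈ 3.1818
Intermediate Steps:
E(Z) = 2*Z/(-4 + Z) (E(Z) = (Z + Z)/(Z - 4) = (2*Z)/(-4 + Z) = 2*Z/(-4 + Z))
o(C) = -10/C
-o(E(1*5 + 6)) = -(-10)/(2*(1*5 + 6)/(-4 + (1*5 + 6))) = -(-10)/(2*(5 + 6)/(-4 + (5 + 6))) = -(-10)/(2*11/(-4 + 11)) = -(-10)/(2*11/7) = -(-10)/(2*11*(⅐)) = -(-10)/22/7 = -(-10)*7/22 = -1*(-35/11) = 35/11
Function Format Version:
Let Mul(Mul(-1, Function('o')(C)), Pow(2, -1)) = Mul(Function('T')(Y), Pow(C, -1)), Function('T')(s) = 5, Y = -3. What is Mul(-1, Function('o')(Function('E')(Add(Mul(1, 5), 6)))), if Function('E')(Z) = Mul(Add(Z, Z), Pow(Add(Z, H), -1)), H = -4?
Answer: Rational(35, 11) ≈ 3.1818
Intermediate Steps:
Function('E')(Z) = Mul(2, Z, Pow(Add(-4, Z), -1)) (Function('E')(Z) = Mul(Add(Z, Z), Pow(Add(Z, -4), -1)) = Mul(Mul(2, Z), Pow(Add(-4, Z), -1)) = Mul(2, Z, Pow(Add(-4, Z), -1)))
Function('o')(C) = Mul(-10, Pow(C, -1)) (Function('o')(C) = Mul(-2, Mul(5, Pow(C, -1))) = Mul(-10, Pow(C, -1)))
Mul(-1, Function('o')(Function('E')(Add(Mul(1, 5), 6)))) = Mul(-1, Mul(-10, Pow(Mul(2, Add(Mul(1, 5), 6), Pow(Add(-4, Add(Mul(1, 5), 6)), -1)), -1))) = Mul(-1, Mul(-10, Pow(Mul(2, Add(5, 6), Pow(Add(-4, Add(5, 6)), -1)), -1))) = Mul(-1, Mul(-10, Pow(Mul(2, 11, Pow(Add(-4, 11), -1)), -1))) = Mul(-1, Mul(-10, Pow(Mul(2, 11, Pow(7, -1)), -1))) = Mul(-1, Mul(-10, Pow(Mul(2, 11, Rational(1, 7)), -1))) = Mul(-1, Mul(-10, Pow(Rational(22, 7), -1))) = Mul(-1, Mul(-10, Rational(7, 22))) = Mul(-1, Rational(-35, 11)) = Rational(35, 11)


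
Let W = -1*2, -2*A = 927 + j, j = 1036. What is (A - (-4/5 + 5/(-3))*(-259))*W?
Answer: 48611/15 ≈ 3240.7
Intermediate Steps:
A = -1963/2 (A = -(927 + 1036)/2 = -½*1963 = -1963/2 ≈ -981.50)
W = -2
(A - (-4/5 + 5/(-3))*(-259))*W = (-1963/2 - (-4/5 + 5/(-3))*(-259))*(-2) = (-1963/2 - (-4*⅕ + 5*(-⅓))*(-259))*(-2) = (-1963/2 - (-⅘ - 5/3)*(-259))*(-2) = (-1963/2 - (-37)*(-259)/15)*(-2) = (-1963/2 - 1*9583/15)*(-2) = (-1963/2 - 9583/15)*(-2) = -48611/30*(-2) = 48611/15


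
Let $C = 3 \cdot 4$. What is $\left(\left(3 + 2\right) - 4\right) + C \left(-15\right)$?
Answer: $-179$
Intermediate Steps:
$C = 12$
$\left(\left(3 + 2\right) - 4\right) + C \left(-15\right) = \left(\left(3 + 2\right) - 4\right) + 12 \left(-15\right) = \left(5 - 4\right) - 180 = 1 - 180 = -179$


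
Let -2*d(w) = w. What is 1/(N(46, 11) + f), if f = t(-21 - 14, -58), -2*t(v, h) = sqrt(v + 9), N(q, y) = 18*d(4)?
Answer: -72/2605 + I*sqrt(26)/2605 ≈ -0.027639 + 0.0019574*I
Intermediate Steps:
d(w) = -w/2
N(q, y) = -36 (N(q, y) = 18*(-1/2*4) = 18*(-2) = -36)
t(v, h) = -sqrt(9 + v)/2 (t(v, h) = -sqrt(v + 9)/2 = -sqrt(9 + v)/2)
f = -I*sqrt(26)/2 (f = -sqrt(9 + (-21 - 14))/2 = -sqrt(9 - 35)/2 = -I*sqrt(26)/2 ≈ -2.5495*I)
1/(N(46, 11) + f) = 1/(-36 - I*sqrt(26)/2)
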